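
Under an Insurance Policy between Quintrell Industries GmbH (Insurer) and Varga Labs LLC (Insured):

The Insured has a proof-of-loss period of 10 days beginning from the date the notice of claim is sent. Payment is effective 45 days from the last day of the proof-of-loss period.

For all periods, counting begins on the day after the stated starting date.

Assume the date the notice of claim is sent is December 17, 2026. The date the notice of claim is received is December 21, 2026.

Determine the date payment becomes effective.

February 10, 2027

The last day of the proof-of-loss period: 10 calendar days after December 17, 2026 is December 27, 2026.
The date payment becomes effective: 45 calendar days after December 27, 2026 is February 10, 2027.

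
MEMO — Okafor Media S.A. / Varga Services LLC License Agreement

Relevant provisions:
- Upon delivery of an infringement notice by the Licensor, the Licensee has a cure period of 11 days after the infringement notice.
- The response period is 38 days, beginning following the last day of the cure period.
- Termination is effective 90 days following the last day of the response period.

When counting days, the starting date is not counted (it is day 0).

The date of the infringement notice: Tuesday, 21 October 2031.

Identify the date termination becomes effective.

The last day of the cure period: 21 October 2031 + 11 days = 1 November 2031.
Adding 38 calendar days to 1 November 2031 gives 9 December 2031, which is the last day of the response period.
Adding 90 calendar days to 9 December 2031 gives 8 March 2032, which is the date termination becomes effective.

8 March 2032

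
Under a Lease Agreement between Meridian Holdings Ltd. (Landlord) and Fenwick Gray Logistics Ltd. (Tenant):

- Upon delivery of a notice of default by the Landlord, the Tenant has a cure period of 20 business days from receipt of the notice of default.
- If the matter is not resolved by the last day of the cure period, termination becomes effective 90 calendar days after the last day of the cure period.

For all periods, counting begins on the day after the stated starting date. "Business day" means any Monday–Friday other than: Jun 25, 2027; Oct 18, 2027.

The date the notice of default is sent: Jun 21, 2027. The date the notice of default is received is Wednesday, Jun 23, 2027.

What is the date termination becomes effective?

Oct 20, 2027

From Wednesday, Jun 23, 2027, 20 business days (Jun 24, Jun 28, Jun 29, Jun 30, …, Jul 20, Jul 21, Jul 22, skipping weekends and the listed holiday on Jun 25) brings us to Thursday, Jul 22, 2027, which is the last day of the cure period.
The date termination becomes effective: 90 calendar days after Jul 22, 2027 is Oct 20, 2027.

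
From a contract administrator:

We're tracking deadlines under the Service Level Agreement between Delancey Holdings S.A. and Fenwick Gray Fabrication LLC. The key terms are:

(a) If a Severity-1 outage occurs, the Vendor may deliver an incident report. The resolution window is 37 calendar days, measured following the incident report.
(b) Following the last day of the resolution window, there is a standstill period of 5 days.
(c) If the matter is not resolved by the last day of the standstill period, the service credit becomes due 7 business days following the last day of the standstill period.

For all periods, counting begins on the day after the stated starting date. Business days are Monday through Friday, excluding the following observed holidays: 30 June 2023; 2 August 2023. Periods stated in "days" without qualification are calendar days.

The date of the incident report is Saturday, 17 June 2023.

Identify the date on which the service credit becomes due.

9 August 2023

The last day of the resolution window: 37 calendar days after 17 June 2023 is 24 July 2023.
The last day of the standstill period: 5 calendar days after 24 July 2023 is 29 July 2023.
The date on which the service credit becomes due: counting 7 business days from Saturday, 29 July 2023 (Jul 31, Aug 1, Aug 3, Aug 4, Aug 7, Aug 8, Aug 9, skipping weekends and the listed holiday on Aug 2) reaches Wednesday, 9 August 2023.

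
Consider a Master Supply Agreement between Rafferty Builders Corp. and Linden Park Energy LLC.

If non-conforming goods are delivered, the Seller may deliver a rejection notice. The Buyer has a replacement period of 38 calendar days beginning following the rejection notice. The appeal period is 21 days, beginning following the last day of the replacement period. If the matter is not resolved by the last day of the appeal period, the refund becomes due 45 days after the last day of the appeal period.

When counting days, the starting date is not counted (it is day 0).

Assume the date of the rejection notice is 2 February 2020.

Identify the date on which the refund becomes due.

Adding 38 calendar days to 2 February 2020 gives 11 March 2020, which is the last day of the replacement period.
Adding 21 calendar days to 11 March 2020 gives 1 April 2020, which is the last day of the appeal period.
Adding 45 calendar days to 1 April 2020 gives 16 May 2020, which is the date on which the refund becomes due.

16 May 2020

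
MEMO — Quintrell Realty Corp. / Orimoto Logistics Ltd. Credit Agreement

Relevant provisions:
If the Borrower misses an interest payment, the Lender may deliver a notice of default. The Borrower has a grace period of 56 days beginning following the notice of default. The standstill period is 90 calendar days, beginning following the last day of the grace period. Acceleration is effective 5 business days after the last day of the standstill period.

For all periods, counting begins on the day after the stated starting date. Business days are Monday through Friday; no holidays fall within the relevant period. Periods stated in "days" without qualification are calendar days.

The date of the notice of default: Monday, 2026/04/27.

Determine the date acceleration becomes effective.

The last day of the grace period: 56 calendar days after 2026/04/27 is 2026/06/22.
The last day of the standstill period: 2026/06/22 + 90 days = 2026/09/20.
The date acceleration becomes effective: counting 5 business days from Sunday, 2026/09/20 (Sep 21, Sep 22, Sep 23, Sep 24, Sep 25, skipping weekends) reaches Friday, 2026/09/25.

2026/09/25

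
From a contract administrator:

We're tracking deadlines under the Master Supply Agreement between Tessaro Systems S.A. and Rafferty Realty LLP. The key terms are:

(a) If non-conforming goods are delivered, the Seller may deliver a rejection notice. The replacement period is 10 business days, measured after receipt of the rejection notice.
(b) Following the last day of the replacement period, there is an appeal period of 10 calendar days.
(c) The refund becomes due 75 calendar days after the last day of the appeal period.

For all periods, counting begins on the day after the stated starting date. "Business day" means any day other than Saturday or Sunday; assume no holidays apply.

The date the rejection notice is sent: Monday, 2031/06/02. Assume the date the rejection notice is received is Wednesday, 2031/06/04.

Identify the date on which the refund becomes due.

2031/09/11

The last day of the replacement period: 10 business days after Wednesday, 2031/06/04, skipping weekends — Jun 5, Jun 6, Jun 9, Jun 10, Jun 11, Jun 12, Jun 13, Jun 16, Jun 17, Jun 18 — lands on Wednesday, 2031/06/18.
The last day of the appeal period: 2031/06/18 + 10 days = 2031/06/28.
Adding 75 calendar days to 2031/06/28 gives 2031/09/11, which is the date on which the refund becomes due.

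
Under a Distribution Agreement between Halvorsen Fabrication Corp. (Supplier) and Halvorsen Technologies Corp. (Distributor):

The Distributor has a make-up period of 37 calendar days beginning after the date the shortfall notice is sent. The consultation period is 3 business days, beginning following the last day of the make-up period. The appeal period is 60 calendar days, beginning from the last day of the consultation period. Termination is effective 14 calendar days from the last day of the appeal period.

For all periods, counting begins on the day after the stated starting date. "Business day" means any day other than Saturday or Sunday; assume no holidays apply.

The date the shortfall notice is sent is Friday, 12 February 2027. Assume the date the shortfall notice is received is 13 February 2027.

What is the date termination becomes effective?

6 June 2027

Adding 37 calendar days to 12 February 2027 gives 21 March 2027, which is the last day of the make-up period.
From Sunday, 21 March 2027, 3 business days (Mar 22, Mar 23, Mar 24, skipping weekends) brings us to Wednesday, 24 March 2027, which is the last day of the consultation period.
The last day of the appeal period: 24 March 2027 + 60 days = 23 May 2027.
The date termination becomes effective: 23 May 2027 + 14 days = 6 June 2027.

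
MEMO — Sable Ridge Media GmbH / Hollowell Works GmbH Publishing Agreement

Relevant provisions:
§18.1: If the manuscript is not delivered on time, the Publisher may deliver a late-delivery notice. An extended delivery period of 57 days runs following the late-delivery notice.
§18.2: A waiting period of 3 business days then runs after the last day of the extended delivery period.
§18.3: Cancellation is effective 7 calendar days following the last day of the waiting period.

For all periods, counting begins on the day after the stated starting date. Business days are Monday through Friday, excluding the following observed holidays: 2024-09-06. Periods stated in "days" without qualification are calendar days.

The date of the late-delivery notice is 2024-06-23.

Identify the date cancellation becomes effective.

The last day of the extended delivery period: 2024-06-23 + 57 days = 2024-08-19.
The last day of the waiting period: 3 business days after Monday, 2024-08-19, skipping weekends — Aug 20, Aug 21, Aug 22 — lands on Thursday, 2024-08-22.
The date cancellation becomes effective: 2024-08-22 + 7 days = 2024-08-29.

2024-08-29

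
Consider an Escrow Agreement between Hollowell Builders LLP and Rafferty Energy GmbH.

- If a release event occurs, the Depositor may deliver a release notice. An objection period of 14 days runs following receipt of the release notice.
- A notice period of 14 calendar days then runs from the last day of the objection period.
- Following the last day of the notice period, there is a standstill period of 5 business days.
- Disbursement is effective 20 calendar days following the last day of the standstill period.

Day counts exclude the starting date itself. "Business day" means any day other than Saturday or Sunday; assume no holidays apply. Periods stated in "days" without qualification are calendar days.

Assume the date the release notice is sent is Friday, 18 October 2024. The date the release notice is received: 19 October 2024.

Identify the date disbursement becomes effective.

12 December 2024

The last day of the objection period: 19 October 2024 + 14 days = 2 November 2024.
The last day of the notice period: 2 November 2024 + 14 days = 16 November 2024.
The last day of the standstill period: counting 5 business days from Saturday, 16 November 2024 (Nov 18, Nov 19, Nov 20, Nov 21, Nov 22, skipping weekends) reaches Friday, 22 November 2024.
The date disbursement becomes effective: 22 November 2024 + 20 days = 12 December 2024.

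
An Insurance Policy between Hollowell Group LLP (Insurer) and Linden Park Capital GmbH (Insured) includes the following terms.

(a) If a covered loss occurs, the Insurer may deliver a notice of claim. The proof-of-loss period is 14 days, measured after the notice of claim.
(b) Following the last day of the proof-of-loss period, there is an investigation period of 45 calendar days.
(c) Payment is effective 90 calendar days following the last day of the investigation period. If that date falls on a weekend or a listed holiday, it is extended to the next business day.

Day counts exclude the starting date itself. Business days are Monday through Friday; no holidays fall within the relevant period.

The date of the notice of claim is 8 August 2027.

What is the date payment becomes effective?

Adding 14 calendar days to 8 August 2027 gives 22 August 2027, which is the last day of the proof-of-loss period.
The last day of the investigation period: 45 calendar days after 22 August 2027 is 6 October 2027.
The date payment becomes effective: 90 calendar days after 6 October 2027 is 4 January 2028. 4 January 2028 is a Tuesday, so no roll-forward applies.

4 January 2028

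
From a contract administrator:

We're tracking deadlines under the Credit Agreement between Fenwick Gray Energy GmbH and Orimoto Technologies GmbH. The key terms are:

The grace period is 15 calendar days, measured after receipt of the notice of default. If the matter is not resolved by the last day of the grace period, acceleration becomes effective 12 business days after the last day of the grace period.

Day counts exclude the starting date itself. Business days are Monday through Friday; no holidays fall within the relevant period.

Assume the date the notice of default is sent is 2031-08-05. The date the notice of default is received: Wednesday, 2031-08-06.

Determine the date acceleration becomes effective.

2031-09-08

The last day of the grace period: 2031-08-06 + 15 days = 2031-08-21.
From Thursday, 2031-08-21, 12 business days (Aug 22, Aug 25, Aug 26, Aug 27, …, Sep 4, Sep 5, Sep 8, skipping weekends) brings us to Monday, 2031-09-08, which is the date acceleration becomes effective.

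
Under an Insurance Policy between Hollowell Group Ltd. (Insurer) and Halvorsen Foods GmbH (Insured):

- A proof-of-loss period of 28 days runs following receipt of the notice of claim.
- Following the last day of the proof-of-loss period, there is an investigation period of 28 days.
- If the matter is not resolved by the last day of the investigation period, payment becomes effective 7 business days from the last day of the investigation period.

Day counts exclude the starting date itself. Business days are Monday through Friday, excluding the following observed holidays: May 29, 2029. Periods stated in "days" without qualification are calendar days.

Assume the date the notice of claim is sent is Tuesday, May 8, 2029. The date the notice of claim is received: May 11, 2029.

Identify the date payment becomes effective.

July 17, 2029

The last day of the proof-of-loss period: 28 calendar days after May 11, 2029 is June 8, 2029.
The last day of the investigation period: June 8, 2029 + 28 days = July 6, 2029.
The date payment becomes effective: 7 business days after Friday, July 6, 2029, skipping weekends — Jul 9, Jul 10, Jul 11, Jul 12, Jul 13, Jul 16, Jul 17 — lands on Tuesday, July 17, 2029.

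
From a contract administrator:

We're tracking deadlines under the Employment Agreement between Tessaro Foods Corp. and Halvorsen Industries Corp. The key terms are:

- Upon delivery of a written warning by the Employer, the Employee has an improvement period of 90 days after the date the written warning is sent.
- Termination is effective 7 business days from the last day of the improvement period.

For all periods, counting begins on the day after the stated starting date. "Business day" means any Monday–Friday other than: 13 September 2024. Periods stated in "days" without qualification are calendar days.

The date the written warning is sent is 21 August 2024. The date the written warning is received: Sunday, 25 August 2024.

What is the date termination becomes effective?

Adding 90 calendar days to 21 August 2024 gives 19 November 2024, which is the last day of the improvement period.
The date termination becomes effective: counting 7 business days from Tuesday, 19 November 2024 (Nov 20, Nov 21, Nov 22, Nov 25, Nov 26, Nov 27, Nov 28, skipping weekends) reaches Thursday, 28 November 2024.

28 November 2024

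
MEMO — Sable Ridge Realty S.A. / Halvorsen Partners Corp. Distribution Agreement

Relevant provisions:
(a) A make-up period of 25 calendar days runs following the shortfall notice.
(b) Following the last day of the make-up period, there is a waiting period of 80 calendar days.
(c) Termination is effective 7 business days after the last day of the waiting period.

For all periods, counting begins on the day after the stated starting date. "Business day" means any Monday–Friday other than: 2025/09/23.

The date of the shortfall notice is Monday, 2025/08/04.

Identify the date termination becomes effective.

2025/11/26

The last day of the make-up period: 25 calendar days after 2025/08/04 is 2025/08/29.
The last day of the waiting period: 2025/08/29 + 80 days = 2025/11/17.
The date termination becomes effective: counting 7 business days from Monday, 2025/11/17 (Nov 18, Nov 19, Nov 20, Nov 21, Nov 24, Nov 25, Nov 26, skipping weekends) reaches Wednesday, 2025/11/26.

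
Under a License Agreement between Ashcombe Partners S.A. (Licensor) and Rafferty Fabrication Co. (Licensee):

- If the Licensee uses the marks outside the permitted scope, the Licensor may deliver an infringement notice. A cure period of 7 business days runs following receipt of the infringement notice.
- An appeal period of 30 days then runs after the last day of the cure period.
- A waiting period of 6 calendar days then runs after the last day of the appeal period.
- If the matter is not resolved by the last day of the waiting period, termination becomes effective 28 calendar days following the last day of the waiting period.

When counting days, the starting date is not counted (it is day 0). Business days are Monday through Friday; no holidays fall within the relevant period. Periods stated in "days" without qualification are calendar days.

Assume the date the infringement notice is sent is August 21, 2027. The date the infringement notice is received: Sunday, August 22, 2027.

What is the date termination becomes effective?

From Sunday, August 22, 2027, 7 business days (Aug 23, Aug 24, Aug 25, Aug 26, Aug 27, Aug 30, Aug 31, skipping weekends) brings us to Tuesday, August 31, 2027, which is the last day of the cure period.
The last day of the appeal period: 30 calendar days after August 31, 2027 is September 30, 2027.
The last day of the waiting period: September 30, 2027 + 6 days = October 6, 2027.
The date termination becomes effective: October 6, 2027 + 28 days = November 3, 2027.

November 3, 2027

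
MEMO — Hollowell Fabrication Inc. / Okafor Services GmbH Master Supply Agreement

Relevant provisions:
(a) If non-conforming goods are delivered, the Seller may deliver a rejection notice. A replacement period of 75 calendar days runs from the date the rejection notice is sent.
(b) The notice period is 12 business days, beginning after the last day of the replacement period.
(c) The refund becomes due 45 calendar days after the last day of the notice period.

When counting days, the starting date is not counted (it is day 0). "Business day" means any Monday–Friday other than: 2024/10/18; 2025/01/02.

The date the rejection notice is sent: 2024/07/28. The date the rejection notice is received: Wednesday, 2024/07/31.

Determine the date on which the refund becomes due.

The last day of the replacement period: 2024/07/28 + 75 days = 2024/10/11.
The last day of the notice period: 12 business days after Friday, 2024/10/11, skipping weekends and the listed holiday on Oct 18 — Oct 14, Oct 15, Oct 16, Oct 17, …, Oct 28, Oct 29, Oct 30 — lands on Wednesday, 2024/10/30.
The date on which the refund becomes due: 2024/10/30 + 45 days = 2024/12/14.

2024/12/14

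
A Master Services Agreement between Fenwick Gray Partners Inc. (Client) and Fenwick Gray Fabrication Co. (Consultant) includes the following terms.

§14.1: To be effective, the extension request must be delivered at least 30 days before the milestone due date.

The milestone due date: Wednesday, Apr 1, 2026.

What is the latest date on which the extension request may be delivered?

Counting back 30 calendar days from Apr 1, 2026 gives Mar 2, 2026.

Mar 2, 2026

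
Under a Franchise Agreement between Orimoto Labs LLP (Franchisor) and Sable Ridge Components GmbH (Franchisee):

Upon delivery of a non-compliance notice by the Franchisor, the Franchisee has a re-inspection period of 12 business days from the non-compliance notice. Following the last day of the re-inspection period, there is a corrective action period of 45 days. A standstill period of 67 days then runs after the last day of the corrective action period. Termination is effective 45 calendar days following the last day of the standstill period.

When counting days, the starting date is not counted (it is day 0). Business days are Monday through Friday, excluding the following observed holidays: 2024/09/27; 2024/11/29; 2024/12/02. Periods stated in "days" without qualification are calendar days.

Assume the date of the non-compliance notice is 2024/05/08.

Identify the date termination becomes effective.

From Wednesday, 2024/05/08, 12 business days (May 9, May 10, May 13, May 14, …, May 22, May 23, May 24, skipping weekends) brings us to Friday, 2024/05/24, which is the last day of the re-inspection period.
Adding 45 calendar days to 2024/05/24 gives 2024/07/08, which is the last day of the corrective action period.
Adding 67 calendar days to 2024/07/08 gives 2024/09/13, which is the last day of the standstill period.
The date termination becomes effective: 2024/09/13 + 45 days = 2024/10/28.

2024/10/28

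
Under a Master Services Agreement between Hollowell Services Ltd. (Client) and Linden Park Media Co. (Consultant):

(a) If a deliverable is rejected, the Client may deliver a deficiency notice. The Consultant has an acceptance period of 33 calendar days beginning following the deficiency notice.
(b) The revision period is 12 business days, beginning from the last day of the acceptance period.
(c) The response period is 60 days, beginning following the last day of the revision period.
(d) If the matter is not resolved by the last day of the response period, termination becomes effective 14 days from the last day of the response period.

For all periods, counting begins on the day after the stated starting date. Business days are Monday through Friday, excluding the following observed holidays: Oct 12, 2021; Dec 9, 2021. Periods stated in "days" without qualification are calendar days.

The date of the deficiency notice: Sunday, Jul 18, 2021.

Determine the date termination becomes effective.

The last day of the acceptance period: Jul 18, 2021 + 33 days = Aug 20, 2021.
From Friday, Aug 20, 2021, 12 business days (Aug 23, Aug 24, Aug 25, Aug 26, …, Sep 3, Sep 6, Sep 7, skipping weekends) brings us to Tuesday, Sep 7, 2021, which is the last day of the revision period.
The last day of the response period: 60 calendar days after Sep 7, 2021 is Nov 6, 2021.
The date termination becomes effective: 14 calendar days after Nov 6, 2021 is Nov 20, 2021.

Nov 20, 2021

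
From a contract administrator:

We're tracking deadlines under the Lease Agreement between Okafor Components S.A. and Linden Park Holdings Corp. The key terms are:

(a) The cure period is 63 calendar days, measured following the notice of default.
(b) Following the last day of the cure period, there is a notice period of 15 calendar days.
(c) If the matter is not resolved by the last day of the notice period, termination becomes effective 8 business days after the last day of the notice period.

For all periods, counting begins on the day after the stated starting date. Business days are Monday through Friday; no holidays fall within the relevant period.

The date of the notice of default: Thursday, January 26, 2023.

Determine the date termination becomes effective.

April 26, 2023

The last day of the cure period: 63 calendar days after January 26, 2023 is March 30, 2023.
The last day of the notice period: March 30, 2023 + 15 days = April 14, 2023.
The date termination becomes effective: 8 business days after Friday, April 14, 2023, skipping weekends — Apr 17, Apr 18, Apr 19, Apr 20, Apr 21, Apr 24, Apr 25, Apr 26 — lands on Wednesday, April 26, 2023.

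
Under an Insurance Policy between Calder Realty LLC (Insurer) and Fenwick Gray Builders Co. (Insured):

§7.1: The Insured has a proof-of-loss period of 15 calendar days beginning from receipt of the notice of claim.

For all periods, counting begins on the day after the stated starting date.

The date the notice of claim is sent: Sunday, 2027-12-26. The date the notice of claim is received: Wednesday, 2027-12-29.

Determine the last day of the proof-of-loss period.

2028-01-13

The last day of the proof-of-loss period: 2027-12-29 + 15 days = 2028-01-13.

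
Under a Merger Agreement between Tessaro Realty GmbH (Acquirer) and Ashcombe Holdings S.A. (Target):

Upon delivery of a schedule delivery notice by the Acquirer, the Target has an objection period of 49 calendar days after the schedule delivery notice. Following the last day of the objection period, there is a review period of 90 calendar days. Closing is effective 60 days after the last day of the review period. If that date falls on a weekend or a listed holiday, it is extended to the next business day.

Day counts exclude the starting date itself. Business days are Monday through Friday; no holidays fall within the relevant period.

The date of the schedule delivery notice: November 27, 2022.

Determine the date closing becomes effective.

June 14, 2023

The last day of the objection period: November 27, 2022 + 49 days = January 15, 2023.
The last day of the review period: January 15, 2023 + 90 days = April 15, 2023.
Adding 60 calendar days to April 15, 2023 gives June 14, 2023, which is the date closing becomes effective. June 14, 2023 is a Wednesday, so no roll-forward applies.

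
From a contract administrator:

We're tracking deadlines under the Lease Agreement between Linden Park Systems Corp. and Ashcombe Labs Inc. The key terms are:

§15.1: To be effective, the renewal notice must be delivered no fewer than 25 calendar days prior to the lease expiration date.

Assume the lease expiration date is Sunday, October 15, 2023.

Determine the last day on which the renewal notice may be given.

September 20, 2023

October 15, 2023 minus 25 days is September 20, 2023.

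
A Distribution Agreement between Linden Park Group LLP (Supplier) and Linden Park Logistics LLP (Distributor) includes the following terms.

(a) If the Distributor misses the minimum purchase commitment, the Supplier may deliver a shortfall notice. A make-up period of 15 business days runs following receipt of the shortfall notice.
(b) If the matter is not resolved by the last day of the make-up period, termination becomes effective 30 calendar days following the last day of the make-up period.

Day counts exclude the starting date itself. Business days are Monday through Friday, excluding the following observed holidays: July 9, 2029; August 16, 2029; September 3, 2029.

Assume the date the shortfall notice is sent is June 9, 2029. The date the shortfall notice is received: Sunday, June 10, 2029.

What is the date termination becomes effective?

The last day of the make-up period: counting 15 business days from Sunday, June 10, 2029 (Jun 11, Jun 12, Jun 13, Jun 14, …, Jun 27, Jun 28, Jun 29, skipping weekends) reaches Friday, June 29, 2029.
Adding 30 calendar days to June 29, 2029 gives July 29, 2029, which is the date termination becomes effective.

July 29, 2029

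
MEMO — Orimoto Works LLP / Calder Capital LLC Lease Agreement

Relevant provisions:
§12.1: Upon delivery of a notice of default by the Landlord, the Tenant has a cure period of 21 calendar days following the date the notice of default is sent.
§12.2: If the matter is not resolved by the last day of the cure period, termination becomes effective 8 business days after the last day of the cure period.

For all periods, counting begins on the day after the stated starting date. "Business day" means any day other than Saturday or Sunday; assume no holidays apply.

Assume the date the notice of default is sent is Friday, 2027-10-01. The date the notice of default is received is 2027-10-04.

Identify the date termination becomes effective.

The last day of the cure period: 21 calendar days after 2027-10-01 is 2027-10-22.
The date termination becomes effective: 8 business days after Friday, 2027-10-22, skipping weekends — Oct 25, Oct 26, Oct 27, Oct 28, Oct 29, Nov 1, Nov 2, Nov 3 — lands on Wednesday, 2027-11-03.

2027-11-03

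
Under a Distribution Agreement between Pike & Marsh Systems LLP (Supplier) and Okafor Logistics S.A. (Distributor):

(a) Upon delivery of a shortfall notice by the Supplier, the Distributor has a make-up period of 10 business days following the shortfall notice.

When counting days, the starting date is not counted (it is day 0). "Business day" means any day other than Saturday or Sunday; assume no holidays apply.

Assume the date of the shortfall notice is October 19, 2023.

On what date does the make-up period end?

November 2, 2023

The last day of the make-up period: counting 10 business days from Thursday, October 19, 2023 (Oct 20, Oct 23, Oct 24, Oct 25, Oct 26, Oct 27, Oct 30, Oct 31, Nov 1, Nov 2, skipping weekends) reaches Thursday, November 2, 2023.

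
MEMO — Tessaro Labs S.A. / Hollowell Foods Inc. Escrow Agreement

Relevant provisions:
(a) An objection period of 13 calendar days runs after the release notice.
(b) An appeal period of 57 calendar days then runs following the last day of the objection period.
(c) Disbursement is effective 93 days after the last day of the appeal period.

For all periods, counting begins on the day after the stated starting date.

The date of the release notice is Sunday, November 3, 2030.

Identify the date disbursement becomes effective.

The last day of the objection period: November 3, 2030 + 13 days = November 16, 2030.
Adding 57 calendar days to November 16, 2030 gives January 12, 2031, which is the last day of the appeal period.
The date disbursement becomes effective: January 12, 2031 + 93 days = April 15, 2031.

April 15, 2031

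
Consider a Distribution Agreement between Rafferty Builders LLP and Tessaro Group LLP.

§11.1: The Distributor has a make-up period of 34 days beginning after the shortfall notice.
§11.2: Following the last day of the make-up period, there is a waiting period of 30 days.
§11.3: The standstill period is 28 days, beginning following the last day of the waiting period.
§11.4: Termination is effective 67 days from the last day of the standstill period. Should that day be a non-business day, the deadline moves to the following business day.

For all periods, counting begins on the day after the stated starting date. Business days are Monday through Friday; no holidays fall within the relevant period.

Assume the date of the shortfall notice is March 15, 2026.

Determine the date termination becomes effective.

August 21, 2026

The last day of the make-up period: March 15, 2026 + 34 days = April 18, 2026.
The last day of the waiting period: 30 calendar days after April 18, 2026 is May 18, 2026.
Adding 28 calendar days to May 18, 2026 gives June 15, 2026, which is the last day of the standstill period.
The date termination becomes effective: 67 calendar days after June 15, 2026 is August 21, 2026. August 21, 2026 is a Friday, so no roll-forward applies.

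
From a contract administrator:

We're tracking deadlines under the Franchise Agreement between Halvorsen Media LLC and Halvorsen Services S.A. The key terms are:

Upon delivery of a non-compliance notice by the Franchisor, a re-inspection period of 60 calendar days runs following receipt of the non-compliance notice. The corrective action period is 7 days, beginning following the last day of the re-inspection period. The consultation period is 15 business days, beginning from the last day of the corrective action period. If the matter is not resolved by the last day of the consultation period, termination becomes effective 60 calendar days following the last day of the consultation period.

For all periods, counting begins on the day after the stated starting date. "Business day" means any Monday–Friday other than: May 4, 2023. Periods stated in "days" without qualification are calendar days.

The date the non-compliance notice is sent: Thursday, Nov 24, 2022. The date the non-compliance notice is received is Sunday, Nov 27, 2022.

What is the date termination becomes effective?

Apr 24, 2023

The last day of the re-inspection period: 60 calendar days after Nov 27, 2022 is Jan 26, 2023.
The last day of the corrective action period: Jan 26, 2023 + 7 days = Feb 2, 2023.
From Thursday, Feb 2, 2023, 15 business days (Feb 3, Feb 6, Feb 7, Feb 8, …, Feb 21, Feb 22, Feb 23, skipping weekends) brings us to Thursday, Feb 23, 2023, which is the last day of the consultation period.
Adding 60 calendar days to Feb 23, 2023 gives Apr 24, 2023, which is the date termination becomes effective.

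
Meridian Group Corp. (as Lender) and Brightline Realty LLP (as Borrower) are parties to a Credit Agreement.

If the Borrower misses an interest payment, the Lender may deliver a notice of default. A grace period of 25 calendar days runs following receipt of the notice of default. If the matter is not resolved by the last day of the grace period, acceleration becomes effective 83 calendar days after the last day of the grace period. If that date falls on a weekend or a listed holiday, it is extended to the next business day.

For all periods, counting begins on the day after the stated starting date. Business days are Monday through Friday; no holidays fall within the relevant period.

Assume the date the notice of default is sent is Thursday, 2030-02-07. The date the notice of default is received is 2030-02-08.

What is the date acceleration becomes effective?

Adding 25 calendar days to 2030-02-08 gives 2030-03-05, which is the last day of the grace period.
The date acceleration becomes effective: 2030-03-05 + 83 days = 2030-05-27. 2030-05-27 is a Monday, so no roll-forward applies.

2030-05-27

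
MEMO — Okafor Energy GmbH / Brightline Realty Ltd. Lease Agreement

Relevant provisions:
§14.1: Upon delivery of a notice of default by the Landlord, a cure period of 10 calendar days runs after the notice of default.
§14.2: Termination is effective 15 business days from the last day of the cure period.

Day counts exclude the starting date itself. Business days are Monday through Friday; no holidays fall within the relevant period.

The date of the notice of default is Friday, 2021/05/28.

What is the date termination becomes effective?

Adding 10 calendar days to 2021/05/28 gives 2021/06/07, which is the last day of the cure period.
The date termination becomes effective: counting 15 business days from Monday, 2021/06/07 (Jun 8, Jun 9, Jun 10, Jun 11, …, Jun 24, Jun 25, Jun 28, skipping weekends) reaches Monday, 2021/06/28.

2021/06/28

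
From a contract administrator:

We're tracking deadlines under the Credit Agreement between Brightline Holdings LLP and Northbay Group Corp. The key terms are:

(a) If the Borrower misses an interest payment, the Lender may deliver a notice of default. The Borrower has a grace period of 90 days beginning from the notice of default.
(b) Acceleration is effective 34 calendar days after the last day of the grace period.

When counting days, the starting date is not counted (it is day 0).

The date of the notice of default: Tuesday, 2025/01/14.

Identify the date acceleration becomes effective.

The last day of the grace period: 90 calendar days after 2025/01/14 is 2025/04/14.
Adding 34 calendar days to 2025/04/14 gives 2025/05/18, which is the date acceleration becomes effective.

2025/05/18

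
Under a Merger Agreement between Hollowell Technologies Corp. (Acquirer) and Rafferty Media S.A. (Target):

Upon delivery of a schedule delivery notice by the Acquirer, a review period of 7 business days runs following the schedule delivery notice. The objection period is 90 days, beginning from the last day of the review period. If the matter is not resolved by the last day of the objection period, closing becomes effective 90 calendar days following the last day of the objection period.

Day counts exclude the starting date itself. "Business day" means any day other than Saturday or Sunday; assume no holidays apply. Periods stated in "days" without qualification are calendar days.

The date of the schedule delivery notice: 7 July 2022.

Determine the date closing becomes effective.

The last day of the review period: counting 7 business days from Thursday, 7 July 2022 (Jul 8, Jul 11, Jul 12, Jul 13, Jul 14, Jul 15, Jul 18, skipping weekends) reaches Monday, 18 July 2022.
The last day of the objection period: 90 calendar days after 18 July 2022 is 16 October 2022.
The date closing becomes effective: 16 October 2022 + 90 days = 14 January 2023.

14 January 2023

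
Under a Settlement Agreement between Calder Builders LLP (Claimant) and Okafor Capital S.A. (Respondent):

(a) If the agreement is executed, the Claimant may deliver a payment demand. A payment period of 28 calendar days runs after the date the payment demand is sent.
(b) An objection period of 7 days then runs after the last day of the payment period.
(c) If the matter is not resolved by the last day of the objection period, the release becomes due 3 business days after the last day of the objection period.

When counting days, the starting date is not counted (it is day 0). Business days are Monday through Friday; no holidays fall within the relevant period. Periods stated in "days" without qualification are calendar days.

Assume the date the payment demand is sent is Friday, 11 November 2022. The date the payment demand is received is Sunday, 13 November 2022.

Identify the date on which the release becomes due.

21 December 2022

The last day of the payment period: 28 calendar days after 11 November 2022 is 9 December 2022.
The last day of the objection period: 7 calendar days after 9 December 2022 is 16 December 2022.
The date on which the release becomes due: counting 3 business days from Friday, 16 December 2022 (Dec 19, Dec 20, Dec 21, skipping weekends) reaches Wednesday, 21 December 2022.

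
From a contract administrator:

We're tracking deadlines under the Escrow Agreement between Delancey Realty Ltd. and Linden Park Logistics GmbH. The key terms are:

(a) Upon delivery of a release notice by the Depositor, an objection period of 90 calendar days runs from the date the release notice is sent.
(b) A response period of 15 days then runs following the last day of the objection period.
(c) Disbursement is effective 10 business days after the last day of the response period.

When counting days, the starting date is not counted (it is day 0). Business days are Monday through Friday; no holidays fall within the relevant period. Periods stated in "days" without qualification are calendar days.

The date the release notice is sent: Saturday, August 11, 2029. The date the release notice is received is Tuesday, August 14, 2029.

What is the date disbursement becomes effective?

December 7, 2029

The last day of the objection period: August 11, 2029 + 90 days = November 9, 2029.
Adding 15 calendar days to November 9, 2029 gives November 24, 2029, which is the last day of the response period.
The date disbursement becomes effective: counting 10 business days from Saturday, November 24, 2029 (Nov 26, Nov 27, Nov 28, Nov 29, Nov 30, Dec 3, Dec 4, Dec 5, Dec 6, Dec 7, skipping weekends) reaches Friday, December 7, 2029.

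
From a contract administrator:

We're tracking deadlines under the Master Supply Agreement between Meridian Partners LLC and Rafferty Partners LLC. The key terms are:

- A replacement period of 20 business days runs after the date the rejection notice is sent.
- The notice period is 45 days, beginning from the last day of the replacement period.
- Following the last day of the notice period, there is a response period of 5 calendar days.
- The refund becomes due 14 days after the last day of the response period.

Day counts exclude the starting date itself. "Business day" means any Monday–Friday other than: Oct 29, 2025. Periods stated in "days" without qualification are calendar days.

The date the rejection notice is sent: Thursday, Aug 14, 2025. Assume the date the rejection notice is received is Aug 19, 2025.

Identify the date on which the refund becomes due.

From Thursday, Aug 14, 2025, 20 business days (Aug 15, Aug 18, Aug 19, Aug 20, …, Sep 9, Sep 10, Sep 11, skipping weekends) brings us to Thursday, Sep 11, 2025, which is the last day of the replacement period.
The last day of the notice period: Sep 11, 2025 + 45 days = Oct 26, 2025.
The last day of the response period: Oct 26, 2025 + 5 days = Oct 31, 2025.
Adding 14 calendar days to Oct 31, 2025 gives Nov 14, 2025, which is the date on which the refund becomes due.

Nov 14, 2025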